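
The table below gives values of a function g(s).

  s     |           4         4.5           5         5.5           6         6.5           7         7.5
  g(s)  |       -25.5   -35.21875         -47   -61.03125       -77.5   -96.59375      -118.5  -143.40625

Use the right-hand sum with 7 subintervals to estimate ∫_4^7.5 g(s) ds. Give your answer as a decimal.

-289.625

Δs = 0.5.
Sum = 0.5·[(-35.21875) + (-47) + (-61.03125) + (-77.5) + (-96.59375) + (-118.5) + (-143.40625)] = -289.625.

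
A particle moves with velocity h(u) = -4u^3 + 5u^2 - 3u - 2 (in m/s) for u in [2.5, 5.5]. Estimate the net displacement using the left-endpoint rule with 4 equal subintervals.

-494.34375

Δu = (5.5 − 2.5)/4 = 0.75.
Left endpoints: 2.5, 3.25, 4, 4.75.
h(2.5) = -40.75, h(3.25) = -96.25, h(4) = -190, h(4.75) = -332.125.
Sum = Δu · [h(2.5) + h(3.25) + h(4) + h(4.75)].
Sum = -494.34375.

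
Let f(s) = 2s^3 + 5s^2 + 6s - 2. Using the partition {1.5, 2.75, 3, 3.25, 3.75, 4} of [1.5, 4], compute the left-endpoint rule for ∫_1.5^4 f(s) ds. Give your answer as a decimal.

202.03125

Subinterval widths: 1.25, 0.25, 0.25, 0.5, 0.25.
Left endpoints: 1.5, 2.75, 3, 3.25, 3.75.
f(1.5) = 25, f(2.75) = 93.90625, f(3) = 115, f(3.25) = 138.96875, f(3.75) = 196.28125.
Sum = Σ Δs_i · f(s_i).
Sum = 202.03125.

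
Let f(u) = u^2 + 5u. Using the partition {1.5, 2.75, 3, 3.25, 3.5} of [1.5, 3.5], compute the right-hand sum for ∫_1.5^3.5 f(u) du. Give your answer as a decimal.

Subinterval widths: 1.25, 0.25, 0.25, 0.25.
Right endpoints: 2.75, 3, 3.25, 3.5.
f(2.75) = 21.3125, f(3) = 24, f(3.25) = 26.8125, f(3.5) = 29.75.
Sum = Σ Δu_i · f(u_i).
Sum = 46.78125.

46.78125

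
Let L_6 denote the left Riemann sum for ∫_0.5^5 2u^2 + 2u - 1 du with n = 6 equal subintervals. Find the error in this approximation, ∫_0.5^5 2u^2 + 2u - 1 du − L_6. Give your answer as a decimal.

Exact integral: ∫_0.5^5 f(u) du = 103.5.
L_6 = 82.40625.
Error = 103.5 − 82.40625 = 21.09375.

21.09375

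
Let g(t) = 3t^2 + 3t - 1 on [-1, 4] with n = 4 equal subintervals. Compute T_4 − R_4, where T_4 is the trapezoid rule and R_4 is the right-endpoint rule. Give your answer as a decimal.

T_4 = 86.40625.
R_4 = 123.90625.
T_4 − R_4 = -37.5.

-37.5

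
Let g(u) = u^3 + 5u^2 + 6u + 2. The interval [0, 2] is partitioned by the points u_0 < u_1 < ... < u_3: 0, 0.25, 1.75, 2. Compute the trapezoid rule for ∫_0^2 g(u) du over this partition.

37.875

Subinterval widths: 0.25, 1.5, 0.25.
g(0) = 2, g(0.25) = 3.828125, g(1.75) = 33.171875, g(2) = 42.
On each subinterval the trapezoid contributes (Δu_i/2)·[g(u_{i-1}) + g(u_i)].
Sum = 37.875.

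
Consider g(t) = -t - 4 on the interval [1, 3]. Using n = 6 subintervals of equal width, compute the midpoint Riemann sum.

-12

Δt = (3 − 1)/6 = 1/3.
Midpoints: 7/6, 1.5, 11/6, 13/6, 2.5, 17/6.
g(7/6) = -31/6, g(1.5) = -5.5, g(11/6) = -35/6, g(13/6) = -37/6, g(2.5) = -6.5, g(17/6) = -41/6.
Sum = Δt · [g(7/6) + g(1.5) + g(11/6) + ...].
Sum = -12.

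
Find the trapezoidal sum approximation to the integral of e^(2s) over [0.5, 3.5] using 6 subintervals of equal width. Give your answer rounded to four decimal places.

Δs = (3.5 − 0.5)/6 = 0.5.
f(0.5) ≈ 2.7183, f(1) ≈ 7.3891, f(1.5) ≈ 20.0855, f(2) ≈ 54.5982, f(2.5) ≈ 148.4132, f(3) ≈ 403.4288, f(3.5) ≈ 1096.6332.
T_6 = (Δs/2)·[f(s_0) + 2f(s_1) + ... + 2f(s_{5}) + f(s_6)].
Sum ≈ 591.7952.

591.7952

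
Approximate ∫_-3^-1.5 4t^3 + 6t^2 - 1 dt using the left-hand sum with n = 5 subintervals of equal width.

-38.76

Δt = (-1.5 − (-3))/5 = 0.3.
Left endpoints: -3, -2.7, -2.4, -2.1, -1.8.
f(-3) = -55, f(-2.7) = -35.992, f(-2.4) = -21.736, f(-2.1) = -11.584, f(-1.8) = -4.888.
Sum = Δt · [f(-3) + f(-2.7) + f(-2.4) + f(-2.1) + f(-1.8)].
Sum = -38.76.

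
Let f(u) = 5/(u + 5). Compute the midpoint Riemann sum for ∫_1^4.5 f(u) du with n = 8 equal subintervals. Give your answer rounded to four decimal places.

2.2970

Δu = (4.5 − 1)/8 = 0.4375.
Midpoints: 1.21875, 1.65625, 2.09375, 2.53125, 2.96875, 3.40625, 3.84375, 4.28125.
f(1.21875) = 160/199, f(1.65625) = 160/213, f(2.09375) = 160/227, f(2.53125) = 160/241, f(2.96875) = 32/51, f(3.40625) = 160/269, f(3.84375) = 160/283, f(4.28125) = 160/297.
Sum = Δu · [f(1.21875) + f(1.65625) + f(2.09375) + ...].
Sum ≈ 2.2970.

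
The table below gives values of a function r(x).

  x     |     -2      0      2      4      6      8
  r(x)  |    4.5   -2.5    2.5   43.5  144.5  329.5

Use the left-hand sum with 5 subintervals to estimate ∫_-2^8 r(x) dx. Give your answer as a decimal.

385

Δx = 2.
Sum = 2·[4.5 + (-2.5) + 2.5 + 43.5 + 144.5] = 385.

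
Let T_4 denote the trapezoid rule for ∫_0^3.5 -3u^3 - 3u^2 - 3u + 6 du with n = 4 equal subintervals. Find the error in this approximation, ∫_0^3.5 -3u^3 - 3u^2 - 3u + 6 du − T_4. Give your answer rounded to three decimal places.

Exact integral: ∫_0^3.5 f(u) du = -152.796875.
T_4 ≈ -161.17090.
Error ≈ -152.796875 − (-161.17090) ≈ 8.374.

8.374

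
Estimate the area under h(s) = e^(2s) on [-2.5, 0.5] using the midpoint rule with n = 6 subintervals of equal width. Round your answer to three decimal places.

1.301

Δs = (0.5 − (-2.5))/6 = 0.5.
Midpoints: -2.25, -1.75, -1.25, -0.75, -0.25, 0.25.
h(-2.25) ≈ 0.011, h(-1.75) ≈ 0.030, h(-1.25) ≈ 0.082, h(-0.75) ≈ 0.223, h(-0.25) ≈ 0.607, h(0.25) ≈ 1.649.
Sum = Δs · [h(-2.25) + h(-1.75) + h(-1.25) + ...].
Sum ≈ 1.301.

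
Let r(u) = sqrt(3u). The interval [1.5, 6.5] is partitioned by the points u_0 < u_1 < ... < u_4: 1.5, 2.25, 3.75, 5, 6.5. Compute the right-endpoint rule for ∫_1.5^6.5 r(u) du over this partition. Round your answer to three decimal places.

18.445

Subinterval widths: 0.75, 1.5, 1.25, 1.5.
Right endpoints: 2.25, 3.75, 5, 6.5.
r(2.25) ≈ 2.598, r(3.75) ≈ 3.354, r(5) ≈ 3.873, r(6.5) ≈ 4.416.
Sum = Σ Δu_i · r(u_i).
Sum ≈ 18.445.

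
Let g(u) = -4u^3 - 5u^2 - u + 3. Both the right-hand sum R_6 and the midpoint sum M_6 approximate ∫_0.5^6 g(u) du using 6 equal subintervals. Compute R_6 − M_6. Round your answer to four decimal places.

-531.0556

R_6 ≈ -2171.214120.
M_6 ≈ -1640.158565.
R_6 − M_6 ≈ -531.0556.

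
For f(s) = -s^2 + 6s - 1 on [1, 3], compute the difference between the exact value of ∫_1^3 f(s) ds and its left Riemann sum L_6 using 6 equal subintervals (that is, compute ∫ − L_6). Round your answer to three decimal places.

0.704

Exact integral: ∫_1^3 f(s) ds ≈ 13.33333.
L_6 ≈ 12.62963.
Error ≈ 13.33333 − 12.62963 ≈ 0.704.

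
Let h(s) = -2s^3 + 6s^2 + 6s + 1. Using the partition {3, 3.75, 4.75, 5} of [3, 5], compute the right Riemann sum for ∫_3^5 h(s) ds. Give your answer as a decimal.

Subinterval widths: 0.75, 1, 0.25.
Right endpoints: 3.75, 4.75, 5.
h(3.75) = 2.40625, h(4.75) = -49.46875, h(5) = -69.
Sum = Σ Δs_i · h(s_i).
Sum = -64.9140625.

-64.9140625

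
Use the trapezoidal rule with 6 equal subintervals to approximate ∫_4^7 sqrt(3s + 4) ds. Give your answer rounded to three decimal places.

Δs = (7 − 4)/6 = 0.5.
f(4) ≈ 4.000, f(4.5) ≈ 4.183, f(5) ≈ 4.359, f(5.5) ≈ 4.528, f(6) ≈ 4.690, f(6.5) ≈ 4.848, f(7) ≈ 5.000.
T_6 = (Δs/2)·[f(s_0) + 2f(s_1) + ... + 2f(s_{5}) + f(s_6)].
Sum ≈ 13.554.

13.554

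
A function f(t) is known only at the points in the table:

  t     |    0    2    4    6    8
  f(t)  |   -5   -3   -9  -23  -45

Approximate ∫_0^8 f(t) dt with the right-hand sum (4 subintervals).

-160

Δt = 2.
Sum = 2·[(-3) + (-9) + (-23) + (-45)] = -160.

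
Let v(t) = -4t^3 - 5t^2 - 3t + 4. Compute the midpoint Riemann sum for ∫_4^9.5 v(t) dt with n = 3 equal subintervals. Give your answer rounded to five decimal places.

-9168.24537

Δt = (9.5 − 4)/3 = 11/6.
Midpoints: 59/12, 6.75, 103/12.
v(59/12) = -131119/216, v(6.75) = -1474.25, v(103/12) = -630629/216.
Sum = Δt · [v(59/12) + v(6.75) + v(103/12)].
Sum ≈ -9168.24537.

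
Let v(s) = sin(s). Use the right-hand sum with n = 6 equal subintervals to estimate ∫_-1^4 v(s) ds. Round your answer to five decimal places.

1.15932

Δs = (4 − (-1))/6 = 5/6.
Right endpoints: -1/6, 2/3, 1.5, 7/3, 19/6, 4.
v(-1/6) ≈ -0.16590, v(2/3) ≈ 0.61837, v(1.5) ≈ 0.99749, v(7/3) ≈ 0.72309, v(19/6) ≈ -0.02507, v(4) ≈ -0.75680.
Sum = Δs · [v(-1/6) + v(2/3) + v(1.5) + ...].
Sum ≈ 1.15932.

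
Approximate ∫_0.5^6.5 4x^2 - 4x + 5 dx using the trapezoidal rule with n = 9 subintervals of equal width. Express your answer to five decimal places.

313.77778

Δx = (6.5 − 0.5)/9 = 2/3.
f(0.5) = 4, f(7/6) = 52/9, f(11/6) = 100/9, f(2.5) = 20, f(19/6) = 292/9, f(23/6) = 436/9, f(4.5) = 68, f(31/6) = 820/9, f(35/6) = 1060/9, f(6.5) = 148.
T_9 = (Δx/2)·[f(x_0) + 2f(x_1) + ... + 2f(x_{8}) + f(x_9)].
Sum ≈ 313.77778.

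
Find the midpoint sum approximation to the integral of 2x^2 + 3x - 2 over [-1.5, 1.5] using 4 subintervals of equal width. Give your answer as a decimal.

-1.78125

Δx = (1.5 − (-1.5))/4 = 0.75.
Midpoints: -1.125, -0.375, 0.375, 1.125.
f(-1.125) = -2.84375, f(-0.375) = -2.84375, f(0.375) = -0.59375, f(1.125) = 3.90625.
Sum = Δx · [f(-1.125) + f(-0.375) + f(0.375) + f(1.125)].
Sum = -1.78125.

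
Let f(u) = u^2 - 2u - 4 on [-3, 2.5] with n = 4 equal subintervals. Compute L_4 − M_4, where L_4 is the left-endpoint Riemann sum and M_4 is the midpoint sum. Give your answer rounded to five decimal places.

L_4 = 6.14453125.
M_4 ≈ -5.9082031.
L_4 − M_4 ≈ 12.05273.

12.05273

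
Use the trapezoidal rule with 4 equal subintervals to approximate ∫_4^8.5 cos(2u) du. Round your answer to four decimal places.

-0.5244

Δu = (8.5 − 4)/4 = 1.125.
f(4) ≈ -0.1455, f(5.125) ≈ -0.6784, f(6.25) ≈ 0.9978, f(7.375) ≈ -0.5752, f(8.5) ≈ -0.2752.
T_4 = (Δu/2)·[f(u_0) + 2f(u_1) + 2f(u_2) + 2f(u_3) + f(u_4)].
Sum ≈ -0.5244.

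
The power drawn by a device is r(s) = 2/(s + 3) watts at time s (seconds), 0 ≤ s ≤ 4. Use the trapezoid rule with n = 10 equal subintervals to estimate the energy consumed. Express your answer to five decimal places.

1.69701

Δs = (4 − 0)/10 = 0.4.
r(0) = 2/3, r(0.4) = 10/17, r(0.8) = 10/19, r(1.2) = 10/21, r(1.6) = 10/23, r(2) = 0.4, r(2.4) = 10/27, r(2.8) = 10/29, r(3.2) = 10/31, r(3.6) = 10/33, r(4) = 2/7.
T_10 = (Δs/2)·[r(s_0) + 2r(s_1) + ... + 2r(s_{9}) + r(s_10)].
Sum ≈ 1.69701.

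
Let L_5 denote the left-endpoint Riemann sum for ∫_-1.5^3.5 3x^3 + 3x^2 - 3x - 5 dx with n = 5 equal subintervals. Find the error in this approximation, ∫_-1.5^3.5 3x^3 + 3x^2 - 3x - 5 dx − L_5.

Exact integral: ∫_-1.5^3.5 f(x) dx = 115.
L_5 = 48.125.
Error = 115 − 48.125 = 66.875.

66.875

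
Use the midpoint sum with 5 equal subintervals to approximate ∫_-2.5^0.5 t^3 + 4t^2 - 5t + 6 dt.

Δt = (0.5 − (-2.5))/5 = 0.6.
Midpoints: -2.2, -1.6, -1, -0.4, 0.2.
f(-2.2) = 25.712, f(-1.6) = 20.144, f(-1) = 14, f(-0.4) = 8.576, f(0.2) = 5.168.
Sum = Δt · [f(-2.2) + f(-1.6) + f(-1) + f(-0.4) + f(0.2)].
Sum = 44.16.

44.16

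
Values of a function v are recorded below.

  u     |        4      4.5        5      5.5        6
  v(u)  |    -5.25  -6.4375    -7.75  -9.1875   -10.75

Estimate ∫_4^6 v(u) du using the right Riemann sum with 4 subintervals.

Δu = 0.5.
Sum = 0.5·[(-6.4375) + (-7.75) + (-9.1875) + (-10.75)] = -17.0625.

-17.0625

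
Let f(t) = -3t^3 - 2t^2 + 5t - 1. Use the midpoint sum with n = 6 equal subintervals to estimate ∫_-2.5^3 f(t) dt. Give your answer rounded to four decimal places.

Δt = (3 − (-2.5))/6 = 11/12.
Midpoints: -49/24, -1.125, -5/24, 17/24, 1.625, 61/24.
f(-49/24) = 3065/512, f(-1.125) = -2501/512, f(-5/24) = -9683/4608, f(17/24) = 725/1536, f(1.625) = -5647/512, f(61/24) = -232565/4608.
Sum = Δt · [f(-49/24) + f(-1.125) + f(-5/24) + ...].
Sum ≈ -56.8580.

-56.8580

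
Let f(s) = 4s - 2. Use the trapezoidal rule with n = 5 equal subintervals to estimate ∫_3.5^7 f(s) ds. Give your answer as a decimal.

66.5

Δs = (7 − 3.5)/5 = 0.7.
f(3.5) = 12, f(4.2) = 14.8, f(4.9) = 17.6, f(5.6) = 20.4, f(6.3) = 23.2, f(7) = 26.
T_5 = (Δs/2)·[f(s_0) + 2f(s_1) + ... + 2f(s_{4}) + f(s_5)].
Sum = 66.5.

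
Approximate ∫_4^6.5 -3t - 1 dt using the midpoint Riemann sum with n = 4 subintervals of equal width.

-41.875

Δt = (6.5 − 4)/4 = 0.625.
Midpoints: 4.3125, 4.9375, 5.5625, 6.1875.
f(4.3125) = -13.9375, f(4.9375) = -15.8125, f(5.5625) = -17.6875, f(6.1875) = -19.5625.
Sum = Δt · [f(4.3125) + f(4.9375) + f(5.5625) + f(6.1875)].
Sum = -41.875.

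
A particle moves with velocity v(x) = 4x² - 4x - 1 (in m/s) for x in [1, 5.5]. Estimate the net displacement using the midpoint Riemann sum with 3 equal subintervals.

Δx = (5.5 − 1)/3 = 1.5.
Midpoints: 1.75, 3.25, 4.75.
v(1.75) = 4.25, v(3.25) = 28.25, v(4.75) = 70.25.
Sum = Δx · [v(1.75) + v(3.25) + v(4.75)].
Sum = 154.125.

154.125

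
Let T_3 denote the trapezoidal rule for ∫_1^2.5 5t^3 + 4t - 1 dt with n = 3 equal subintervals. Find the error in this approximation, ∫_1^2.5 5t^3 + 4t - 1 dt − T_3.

Exact integral: ∫_1^2.5 f(t) dt = 56.578125.
T_3 = 58.21875.
Error = 56.578125 − 58.21875 = -1.640625.

-1.640625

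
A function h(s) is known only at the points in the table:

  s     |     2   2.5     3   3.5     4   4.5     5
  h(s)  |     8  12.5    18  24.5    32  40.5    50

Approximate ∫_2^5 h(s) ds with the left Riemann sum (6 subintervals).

67.75

Δs = 0.5.
Sum = 0.5·[8 + 12.5 + 18 + 24.5 + 32 + 40.5] = 67.75.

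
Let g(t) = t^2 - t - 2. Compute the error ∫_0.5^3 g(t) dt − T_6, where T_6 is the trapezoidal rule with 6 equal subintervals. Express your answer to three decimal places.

-0.072

Exact integral: ∫_0.5^3 g(t) dt ≈ -0.41667.
T_6 ≈ -0.34433.
Error ≈ -0.41667 − (-0.34433) ≈ -0.072.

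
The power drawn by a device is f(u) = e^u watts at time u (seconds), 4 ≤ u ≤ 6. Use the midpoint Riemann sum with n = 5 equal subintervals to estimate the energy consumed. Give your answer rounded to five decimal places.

Δu = (6 − 4)/5 = 0.4.
Midpoints: 4.2, 4.6, 5, 5.4, 5.8.
f(4.2) ≈ 66.68633, f(4.6) ≈ 99.48432, f(5) ≈ 148.41316, f(5.4) ≈ 221.40642, f(5.8) ≈ 330.29956.
Sum = Δu · [f(4.2) + f(4.6) + f(5) + f(5.4) + f(5.8)].
Sum ≈ 346.51591.

346.51591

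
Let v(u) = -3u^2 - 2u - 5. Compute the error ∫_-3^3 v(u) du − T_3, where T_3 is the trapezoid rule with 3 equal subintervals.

12

Exact integral: ∫_-3^3 v(u) du = -84.
T_3 = -96.
Error = -84 − (-96) = 12.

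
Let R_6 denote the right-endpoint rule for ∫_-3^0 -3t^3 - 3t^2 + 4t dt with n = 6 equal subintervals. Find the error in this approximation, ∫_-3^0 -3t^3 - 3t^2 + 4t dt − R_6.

9.1875

Exact integral: ∫_-3^0 f(t) dt = 15.75.
R_6 = 6.5625.
Error = 15.75 − 6.5625 = 9.1875.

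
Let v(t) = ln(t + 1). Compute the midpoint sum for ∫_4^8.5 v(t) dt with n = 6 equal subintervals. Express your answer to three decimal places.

8.842

Δt = (8.5 − 4)/6 = 0.75.
Midpoints: 4.375, 5.125, 5.875, 6.625, 7.375, 8.125.
v(4.375) ≈ 1.682, v(5.125) ≈ 1.812, v(5.875) ≈ 1.928, v(6.625) ≈ 2.031, v(7.375) ≈ 2.125, v(8.125) ≈ 2.211.
Sum = Δt · [v(4.375) + v(5.125) + v(5.875) + ...].
Sum ≈ 8.842.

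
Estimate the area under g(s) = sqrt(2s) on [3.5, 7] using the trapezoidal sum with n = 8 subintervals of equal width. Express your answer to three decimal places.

11.286

Δs = (7 − 3.5)/8 = 0.4375.
g(3.5) ≈ 2.646, g(3.9375) ≈ 2.806, g(4.375) ≈ 2.958, g(4.8125) ≈ 3.102, g(5.25) ≈ 3.240, g(5.6875) ≈ 3.373, g(6.125) ≈ 3.500, g(6.5625) ≈ 3.623, g(7) ≈ 3.742.
T_8 = (Δs/2)·[g(s_0) + 2g(s_1) + ... + 2g(s_{7}) + g(s_8)].
Sum ≈ 11.286.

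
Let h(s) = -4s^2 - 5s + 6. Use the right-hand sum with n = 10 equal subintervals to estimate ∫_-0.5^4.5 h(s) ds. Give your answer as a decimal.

Δs = (4.5 − (-0.5))/10 = 0.5.
Right endpoints: 0, 0.5, 1, 1.5, 2, 2.5, 3, 3.5, 4, 4.5.
h(0) = 6, h(0.5) = 2.5, h(1) = -3, h(1.5) = -10.5, h(2) = -20, h(2.5) = -31.5, h(3) = -45, h(3.5) = -60.5, h(4) = -78, h(4.5) = -97.5.
Sum = Δs · [h(0) + h(0.5) + h(1) + ...].
Sum = -168.75.

-168.75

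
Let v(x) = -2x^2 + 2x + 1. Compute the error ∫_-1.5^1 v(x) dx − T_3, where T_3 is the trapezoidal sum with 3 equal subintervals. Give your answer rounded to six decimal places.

0.578704

Exact integral: ∫_-1.5^1 v(x) dx ≈ -1.66666667.
T_3 ≈ -2.24537037.
Error ≈ -1.66666667 − (-2.24537037) ≈ 0.578704.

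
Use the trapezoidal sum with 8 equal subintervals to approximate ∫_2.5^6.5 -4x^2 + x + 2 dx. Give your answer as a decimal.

Δx = (6.5 − 2.5)/8 = 0.5.
f(2.5) = -20.5, f(3) = -31, f(3.5) = -43.5, f(4) = -58, f(4.5) = -74.5, f(5) = -93, f(5.5) = -113.5, f(6) = -136, f(6.5) = -160.5.
T_8 = (Δx/2)·[f(x_0) + 2f(x_1) + ... + 2f(x_{7}) + f(x_8)].
Sum = -320.

-320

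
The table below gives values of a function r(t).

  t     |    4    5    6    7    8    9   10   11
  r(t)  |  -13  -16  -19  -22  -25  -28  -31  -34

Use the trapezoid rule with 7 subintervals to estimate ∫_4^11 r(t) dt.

-164.5

Δt = 1.
T_7 = (1/2)·[(-13) + 2·(-16) + 2·(-19) + 2·(-22) + 2·(-25) + 2·(-28) + 2·(-31) + (-34)] = -164.5.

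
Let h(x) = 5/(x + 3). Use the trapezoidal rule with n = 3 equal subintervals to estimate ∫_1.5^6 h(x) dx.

Δx = (6 − 1.5)/3 = 1.5.
h(1.5) = 10/9, h(3) = 5/6, h(4.5) = 2/3, h(6) = 5/9.
T_3 = (Δx/2)·[h(x_0) + 2h(x_1) + 2h(x_2) + h(x_3)].
Sum = 3.5.

3.5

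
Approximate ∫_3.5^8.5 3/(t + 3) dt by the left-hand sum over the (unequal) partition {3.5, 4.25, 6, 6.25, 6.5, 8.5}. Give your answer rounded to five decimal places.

Subinterval widths: 0.75, 1.75, 0.25, 0.25, 2.
Left endpoints: 3.5, 4.25, 6, 6.25, 6.5.
f(3.5) = 6/13, f(4.25) = 12/29, f(6) = 1/3, f(6.25) = 12/37, f(6.5) = 6/19.
Sum = Σ Δt_i · f(t_i).
Sum ≈ 1.86629.

1.86629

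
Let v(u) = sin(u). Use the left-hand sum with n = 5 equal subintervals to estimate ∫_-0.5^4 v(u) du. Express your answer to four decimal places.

Δu = (4 − (-0.5))/5 = 0.9.
Left endpoints: -0.5, 0.4, 1.3, 2.2, 3.1.
v(-0.5) ≈ -0.4794, v(0.4) ≈ 0.3894, v(1.3) ≈ 0.9636, v(2.2) ≈ 0.8085, v(3.1) ≈ 0.0416.
Sum = Δu · [v(-0.5) + v(0.4) + v(1.3) + v(2.2) + v(3.1)].
Sum ≈ 1.5513.

1.5513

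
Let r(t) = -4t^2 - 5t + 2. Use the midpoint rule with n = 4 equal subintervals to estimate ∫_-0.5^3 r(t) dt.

Δt = (3 − (-0.5))/4 = 0.875.
Midpoints: -0.0625, 0.8125, 1.6875, 2.5625.
r(-0.0625) = 2.296875, r(0.8125) = -4.703125, r(1.6875) = -17.828125, r(2.5625) = -37.078125.
Sum = Δt · [r(-0.0625) + r(0.8125) + r(1.6875) + r(2.5625)].
Sum = -50.1484375.

-50.1484375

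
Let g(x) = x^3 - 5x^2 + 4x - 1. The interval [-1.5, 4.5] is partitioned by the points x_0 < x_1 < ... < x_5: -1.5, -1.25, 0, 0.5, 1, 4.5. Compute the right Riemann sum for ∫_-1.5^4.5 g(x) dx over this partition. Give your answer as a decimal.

Subinterval widths: 0.25, 1.25, 0.5, 0.5, 3.5.
Right endpoints: -1.25, 0, 0.5, 1, 4.5.
g(-1.25) = -15.765625, g(0) = -1, g(0.5) = -0.125, g(1) = -1, g(4.5) = 6.875.
Sum = Σ Δx_i · g(x_i).
Sum = 18.30859375.

18.30859375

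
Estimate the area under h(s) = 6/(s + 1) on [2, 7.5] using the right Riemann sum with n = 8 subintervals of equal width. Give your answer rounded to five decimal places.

Δs = (7.5 − 2)/8 = 0.6875.
Right endpoints: 2.6875, 3.375, 4.0625, 4.75, 5.4375, 6.125, 6.8125, 7.5.
h(2.6875) = 96/59, h(3.375) = 48/35, h(4.0625) = 32/27, h(4.75) = 24/23, h(5.4375) = 96/103, h(6.125) = 16/19, h(6.8125) = 0.768, h(7.5) = 12/17.
Sum = Δs · [h(2.6875) + h(3.375) + h(4.0625) + ...].
Sum ≈ 5.82673.

5.82673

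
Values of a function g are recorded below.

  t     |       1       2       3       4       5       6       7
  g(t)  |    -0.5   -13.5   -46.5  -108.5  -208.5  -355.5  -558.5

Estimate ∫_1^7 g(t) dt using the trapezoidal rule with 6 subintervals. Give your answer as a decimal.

Δt = 1.
T_6 = (1/2)·[(-0.5) + 2·(-13.5) + 2·(-46.5) + 2·(-108.5) + 2·(-208.5) + 2·(-355.5) + (-558.5)] = -1012.

-1012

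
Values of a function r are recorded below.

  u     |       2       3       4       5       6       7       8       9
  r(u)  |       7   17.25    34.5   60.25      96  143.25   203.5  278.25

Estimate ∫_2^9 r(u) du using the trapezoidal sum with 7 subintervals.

697.375

Δu = 1.
T_7 = (1/2)·[7 + 2·17.25 + 2·34.5 + 2·60.25 + 2·96 + 2·143.25 + 2·203.5 + 278.25] = 697.375.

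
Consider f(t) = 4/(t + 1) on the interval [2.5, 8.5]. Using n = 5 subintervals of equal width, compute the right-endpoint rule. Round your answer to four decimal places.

3.5945

Δt = (8.5 − 2.5)/5 = 1.2.
Right endpoints: 3.7, 4.9, 6.1, 7.3, 8.5.
f(3.7) = 40/47, f(4.9) = 40/59, f(6.1) = 40/71, f(7.3) = 40/83, f(8.5) = 8/19.
Sum = Δt · [f(3.7) + f(4.9) + f(6.1) + f(7.3) + f(8.5)].
Sum ≈ 3.5945.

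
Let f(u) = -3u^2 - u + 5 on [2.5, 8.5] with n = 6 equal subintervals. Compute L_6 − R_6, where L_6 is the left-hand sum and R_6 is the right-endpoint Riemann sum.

204

L_6 = -502.5.
R_6 = -706.5.
L_6 − R_6 = 204.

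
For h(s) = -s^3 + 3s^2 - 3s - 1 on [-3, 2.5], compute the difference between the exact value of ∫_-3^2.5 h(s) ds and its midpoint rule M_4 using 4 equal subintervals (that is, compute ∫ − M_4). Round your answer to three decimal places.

3.250

Exact integral: ∫_-3^2.5 h(s) ds = 51.734375.
M_4 ≈ 48.48486.
Error ≈ 51.734375 − 48.48486 ≈ 3.250.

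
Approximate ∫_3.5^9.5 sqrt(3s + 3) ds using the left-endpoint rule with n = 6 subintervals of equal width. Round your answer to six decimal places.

27.283842

Δs = (9.5 − 3.5)/6 = 1.
Left endpoints: 3.5, 4.5, 5.5, 6.5, 7.5, 8.5.
f(3.5) ≈ 3.674235, f(4.5) ≈ 4.062019, f(5.5) ≈ 4.415880, f(6.5) ≈ 4.743416, f(7.5) ≈ 5.049752, f(8.5) ≈ 5.338539.
Sum = Δs · [f(3.5) + f(4.5) + f(5.5) + ...].
Sum ≈ 27.283842.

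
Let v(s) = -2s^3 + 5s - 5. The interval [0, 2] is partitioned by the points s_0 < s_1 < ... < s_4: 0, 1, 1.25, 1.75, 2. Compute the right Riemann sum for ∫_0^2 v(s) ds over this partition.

-8.8984375

Subinterval widths: 1, 0.25, 0.5, 0.25.
Right endpoints: 1, 1.25, 1.75, 2.
v(1) = -2, v(1.25) = -2.65625, v(1.75) = -6.96875, v(2) = -11.
Sum = Σ Δs_i · v(s_i).
Sum = -8.8984375.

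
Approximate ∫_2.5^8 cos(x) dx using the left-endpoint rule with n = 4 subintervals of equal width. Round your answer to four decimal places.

Δx = (8 − 2.5)/4 = 1.375.
Left endpoints: 2.5, 3.875, 5.25, 6.625.
f(2.5) ≈ -0.8011, f(3.875) ≈ -0.7429, f(5.25) ≈ 0.5121, f(6.625) ≈ 0.9421.
Sum = Δx · [f(2.5) + f(3.875) + f(5.25) + f(6.625)].
Sum ≈ -0.1235.

-0.1235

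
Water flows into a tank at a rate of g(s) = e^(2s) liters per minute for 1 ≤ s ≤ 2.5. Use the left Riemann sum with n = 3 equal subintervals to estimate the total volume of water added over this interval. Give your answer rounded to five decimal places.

Δs = (2.5 − 1)/3 = 0.5.
Left endpoints: 1, 1.5, 2.
g(1) ≈ 7.38906, g(1.5) ≈ 20.08554, g(2) ≈ 54.59815.
Sum = Δs · [g(1) + g(1.5) + g(2)].
Sum ≈ 41.03637.

41.03637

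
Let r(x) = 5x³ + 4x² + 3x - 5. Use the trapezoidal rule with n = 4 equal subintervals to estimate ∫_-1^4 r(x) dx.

Δx = (4 − (-1))/4 = 1.25.
r(-1) = -9, r(0.25) = -3.921875, r(1.5) = 25.375, r(2.75) = 137.484375, r(4) = 391.
T_4 = (Δx/2)·[r(x_0) + 2r(x_1) + 2r(x_2) + 2r(x_3) + r(x_4)].
Sum = 437.421875.

437.421875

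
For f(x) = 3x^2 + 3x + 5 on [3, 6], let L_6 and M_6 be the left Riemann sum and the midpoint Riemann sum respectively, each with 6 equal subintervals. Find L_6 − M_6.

L_6 = 222.375.
M_6 = 244.3125.
L_6 − M_6 = -21.9375.

-21.9375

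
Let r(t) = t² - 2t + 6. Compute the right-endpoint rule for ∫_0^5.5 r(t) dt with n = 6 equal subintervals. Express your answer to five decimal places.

67.80150

Δt = (5.5 − 0)/6 = 11/12.
Right endpoints: 11/12, 11/6, 2.75, 11/3, 55/12, 5.5.
r(11/12) = 721/144, r(11/6) = 205/36, r(2.75) = 8.0625, r(11/3) = 109/9, r(55/12) = 2569/144, r(5.5) = 25.25.
Sum = Δt · [r(11/12) + r(11/6) + r(2.75) + ...].
Sum ≈ 67.80150.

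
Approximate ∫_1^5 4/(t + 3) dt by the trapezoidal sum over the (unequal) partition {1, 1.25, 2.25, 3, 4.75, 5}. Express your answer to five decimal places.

Subinterval widths: 0.25, 1, 0.75, 1.75, 0.25.
f(1) = 1, f(1.25) = 16/17, f(2.25) = 16/21, f(3) = 2/3, f(4.75) = 16/31, f(5) = 0.5.
On each subinterval the trapezoid contributes (Δt_i/2)·[f(t_{i-1}) + f(t_i)].
Sum ≈ 2.79186.

2.79186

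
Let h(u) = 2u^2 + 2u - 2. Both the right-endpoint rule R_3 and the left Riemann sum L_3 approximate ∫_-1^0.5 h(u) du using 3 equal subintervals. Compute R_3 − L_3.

R_3 = -2.5.
L_3 = -3.25.
R_3 − L_3 = 0.75.

0.75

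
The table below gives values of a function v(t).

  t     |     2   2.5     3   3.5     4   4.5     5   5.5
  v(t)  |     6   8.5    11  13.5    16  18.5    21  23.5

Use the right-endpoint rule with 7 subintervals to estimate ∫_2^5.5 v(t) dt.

56

Δt = 0.5.
Sum = 0.5·[8.5 + 11 + 13.5 + 16 + 18.5 + 21 + 23.5] = 56.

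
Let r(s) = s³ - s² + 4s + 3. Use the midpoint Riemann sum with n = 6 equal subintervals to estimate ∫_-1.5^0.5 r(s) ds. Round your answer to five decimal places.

-0.37037

Δs = (0.5 − (-1.5))/6 = 1/3.
Midpoints: -4/3, -1, -2/3, -1/3, 0, 1/3.
r(-4/3) = -175/27, r(-1) = -3, r(-2/3) = -11/27, r(-1/3) = 41/27, r(0) = 3, r(1/3) = 115/27.
Sum = Δs · [r(-4/3) + r(-1) + r(-2/3) + ...].
Sum ≈ -0.37037.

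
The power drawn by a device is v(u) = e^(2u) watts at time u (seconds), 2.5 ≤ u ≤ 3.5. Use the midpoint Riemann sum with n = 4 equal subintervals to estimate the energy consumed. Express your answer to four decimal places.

469.2071

Δu = (3.5 − 2.5)/4 = 0.25.
Midpoints: 2.625, 2.875, 3.125, 3.375.
v(2.625) ≈ 190.5663, v(2.875) ≈ 314.1907, v(3.125) ≈ 518.0128, v(3.375) ≈ 854.0588.
Sum = Δu · [v(2.625) + v(2.875) + v(3.125) + v(3.375)].
Sum ≈ 469.2071.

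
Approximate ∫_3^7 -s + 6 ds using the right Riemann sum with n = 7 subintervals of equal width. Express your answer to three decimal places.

2.857

Δs = (7 − 3)/7 = 4/7.
Right endpoints: 25/7, 29/7, 33/7, 37/7, 41/7, 45/7, 7.
f(25/7) = 17/7, f(29/7) = 13/7, f(33/7) = 9/7, f(37/7) = 5/7, f(41/7) = 1/7, f(45/7) = -3/7, f(7) = -1.
Sum = Δs · [f(25/7) + f(29/7) + f(33/7) + ...].
Sum ≈ 2.857.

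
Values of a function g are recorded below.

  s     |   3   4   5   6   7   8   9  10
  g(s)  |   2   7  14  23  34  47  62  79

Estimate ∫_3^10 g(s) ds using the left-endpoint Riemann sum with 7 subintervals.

189

Δs = 1.
Sum = 1·[2 + 7 + 14 + 23 + 34 + 47 + 62] = 189.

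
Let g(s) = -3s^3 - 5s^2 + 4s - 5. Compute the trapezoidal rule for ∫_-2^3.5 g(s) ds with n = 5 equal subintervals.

Δs = (3.5 − (-2))/5 = 1.1.
g(-2) = -9, g(-0.9) = -10.463, g(0.2) = -4.424, g(1.3) = -14.841, g(2.4) = -65.672, g(3.5) = -180.875.
T_5 = (Δs/2)·[g(s_0) + 2g(s_1) + ... + 2g(s_{4}) + g(s_5)].
Sum = -209.37125.

-209.37125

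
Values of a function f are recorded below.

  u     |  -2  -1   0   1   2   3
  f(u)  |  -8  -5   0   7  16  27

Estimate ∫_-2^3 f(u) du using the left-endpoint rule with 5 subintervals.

Δu = 1.
Sum = 1·[(-8) + (-5) + 0 + 7 + 16] = 10.

10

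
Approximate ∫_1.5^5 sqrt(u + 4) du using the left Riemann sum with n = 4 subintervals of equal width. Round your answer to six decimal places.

9.111467

Δu = (5 − 1.5)/4 = 0.875.
Left endpoints: 1.5, 2.375, 3.25, 4.125.
f(1.5) ≈ 2.345208, f(2.375) ≈ 2.524876, f(3.25) ≈ 2.692582, f(4.125) ≈ 2.850439.
Sum = Δu · [f(1.5) + f(2.375) + f(3.25) + f(4.125)].
Sum ≈ 9.111467.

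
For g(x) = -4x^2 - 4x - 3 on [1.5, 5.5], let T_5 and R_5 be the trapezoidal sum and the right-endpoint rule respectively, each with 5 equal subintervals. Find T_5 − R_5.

T_5 = -287.04.
R_5 = -338.24.
T_5 − R_5 = 51.2.

51.2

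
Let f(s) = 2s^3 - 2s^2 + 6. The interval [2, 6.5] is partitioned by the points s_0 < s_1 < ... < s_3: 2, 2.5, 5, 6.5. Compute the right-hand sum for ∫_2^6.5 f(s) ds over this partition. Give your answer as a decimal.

Subinterval widths: 0.5, 2.5, 1.5.
Right endpoints: 2.5, 5, 6.5.
f(2.5) = 24.75, f(5) = 206, f(6.5) = 470.75.
Sum = Σ Δs_i · f(s_i).
Sum = 1233.5.

1233.5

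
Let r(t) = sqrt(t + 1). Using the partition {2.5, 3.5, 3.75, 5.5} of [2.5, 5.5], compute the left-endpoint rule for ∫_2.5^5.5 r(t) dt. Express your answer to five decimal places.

6.21520

Subinterval widths: 1, 0.25, 1.75.
Left endpoints: 2.5, 3.5, 3.75.
r(2.5) ≈ 1.87083, r(3.5) ≈ 2.12132, r(3.75) ≈ 2.17945.
Sum = Σ Δt_i · r(t_i).
Sum ≈ 6.21520.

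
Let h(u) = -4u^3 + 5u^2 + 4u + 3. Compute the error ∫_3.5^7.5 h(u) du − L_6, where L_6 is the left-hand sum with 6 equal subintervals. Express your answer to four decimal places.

Exact integral: ∫_3.5^7.5 h(u) du ≈ -2282.333333.
L_6 ≈ -1873.740741.
Error ≈ -2282.333333 − (-1873.740741) ≈ -408.5926.

-408.5926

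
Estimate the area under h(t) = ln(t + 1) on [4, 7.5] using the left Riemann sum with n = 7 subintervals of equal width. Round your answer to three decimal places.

6.509

Δt = (7.5 − 4)/7 = 0.5.
Left endpoints: 4, 4.5, 5, 5.5, 6, 6.5, 7.
h(4) ≈ 1.609, h(4.5) ≈ 1.705, h(5) ≈ 1.792, h(5.5) ≈ 1.872, h(6) ≈ 1.946, h(6.5) ≈ 2.015, h(7) ≈ 2.079.
Sum = Δt · [h(4) + h(4.5) + h(5) + ...].
Sum ≈ 6.509.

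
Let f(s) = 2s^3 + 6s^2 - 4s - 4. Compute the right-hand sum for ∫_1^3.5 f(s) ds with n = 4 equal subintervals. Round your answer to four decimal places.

173.0957

Δs = (3.5 − 1)/4 = 0.625.
Right endpoints: 1.625, 2.25, 2.875, 3.5.
f(1.625) = 13.92578125, f(2.25) = 40.15625, f(2.875) = 81.62109375, f(3.5) = 141.25.
Sum = Δs · [f(1.625) + f(2.25) + f(2.875) + f(3.5)].
Sum ≈ 173.0957.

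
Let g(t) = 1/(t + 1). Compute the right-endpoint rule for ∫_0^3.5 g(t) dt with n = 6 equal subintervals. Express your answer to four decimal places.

1.3033

Δt = (3.5 − 0)/6 = 7/12.
Right endpoints: 7/12, 7/6, 1.75, 7/3, 35/12, 3.5.
g(7/12) = 12/19, g(7/6) = 6/13, g(1.75) = 4/11, g(7/3) = 0.3, g(35/12) = 12/47, g(3.5) = 2/9.
Sum = Δt · [g(7/12) + g(7/6) + g(1.75) + ...].
Sum ≈ 1.3033.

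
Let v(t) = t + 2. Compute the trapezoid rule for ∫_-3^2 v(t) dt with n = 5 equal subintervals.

7.5

Δt = (2 − (-3))/5 = 1.
v(-3) = -1, v(-2) = 0, v(-1) = 1, v(0) = 2, v(1) = 3, v(2) = 4.
T_5 = (Δt/2)·[v(t_0) + 2v(t_1) + ... + 2v(t_{4}) + v(t_5)].
Sum = 7.5.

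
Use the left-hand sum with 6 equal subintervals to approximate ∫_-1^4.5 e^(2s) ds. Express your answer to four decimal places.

Δs = (4.5 − (-1))/6 = 11/12.
Left endpoints: -1, -1/12, 5/6, 1.75, 8/3, 43/12.
f(-1) ≈ 0.1353, f(-1/12) ≈ 0.8465, f(5/6) ≈ 5.2945, f(1.75) ≈ 33.1155, f(8/3) ≈ 207.1272, f(43/12) ≈ 1295.5190.
Sum = Δs · [f(-1) + f(-1/12) + f(5/6) + ...].
Sum ≈ 1413.5348.

1413.5348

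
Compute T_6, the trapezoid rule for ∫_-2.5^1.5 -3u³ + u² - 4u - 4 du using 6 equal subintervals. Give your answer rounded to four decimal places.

25.4630

Δu = (1.5 − (-2.5))/6 = 2/3.
f(-2.5) = 59.125, f(-11/6) = 1813/72, f(-7/6) = 163/24, f(-0.5) = -1.375, f(1/6) = -335/72, f(5/6) = -8.375, f(1.5) = -17.875.
T_6 = (Δu/2)·[f(u_0) + 2f(u_1) + ... + 2f(u_{5}) + f(u_6)].
Sum ≈ 25.4630.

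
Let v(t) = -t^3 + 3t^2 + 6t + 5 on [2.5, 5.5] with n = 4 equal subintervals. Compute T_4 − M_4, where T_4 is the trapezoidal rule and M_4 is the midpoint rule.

-3.796875

T_4 = 16.21875.
M_4 = 20.015625.
T_4 − M_4 = -3.796875.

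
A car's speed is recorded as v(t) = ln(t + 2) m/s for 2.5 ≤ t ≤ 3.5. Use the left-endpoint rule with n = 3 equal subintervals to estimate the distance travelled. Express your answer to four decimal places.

Δt = (3.5 − 2.5)/3 = 1/3.
Left endpoints: 2.5, 17/6, 19/6.
v(2.5) ≈ 1.5041, v(17/6) ≈ 1.5755, v(19/6) ≈ 1.6422.
Sum = Δt · [v(2.5) + v(17/6) + v(19/6)].
Sum ≈ 1.5739.

1.5739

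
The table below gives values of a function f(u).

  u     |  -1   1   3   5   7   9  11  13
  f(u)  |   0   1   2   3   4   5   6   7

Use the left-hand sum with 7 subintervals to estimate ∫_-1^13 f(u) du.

42

Δu = 2.
Sum = 2·[0 + 1 + 2 + 3 + 4 + 5 + 6] = 42.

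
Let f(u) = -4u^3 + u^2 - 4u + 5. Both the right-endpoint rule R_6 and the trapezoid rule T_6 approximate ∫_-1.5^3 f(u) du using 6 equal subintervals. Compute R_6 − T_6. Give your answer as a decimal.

-49.78125

R_6 = -109.96875.
T_6 = -60.1875.
R_6 − T_6 = -49.78125.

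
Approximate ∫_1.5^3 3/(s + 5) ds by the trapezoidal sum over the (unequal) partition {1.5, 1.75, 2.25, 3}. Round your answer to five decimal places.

Subinterval widths: 0.25, 0.5, 0.75.
f(1.5) = 6/13, f(1.75) = 4/9, f(2.25) = 12/29, f(3) = 0.375.
On each subinterval the trapezoid contributes (Δs_i/2)·[f(s_{i-1}) + f(s_i)].
Sum ≈ 0.62360.

0.62360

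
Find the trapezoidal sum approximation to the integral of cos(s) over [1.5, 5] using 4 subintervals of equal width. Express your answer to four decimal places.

Δs = (5 − 1.5)/4 = 0.875.
f(1.5) ≈ 0.0707, f(2.375) ≈ -0.7203, f(3.25) ≈ -0.9941, f(4.125) ≈ -0.5542, f(5) ≈ 0.2837.
T_4 = (Δs/2)·[f(s_0) + 2f(s_1) + 2f(s_2) + 2f(s_3) + f(s_4)].
Sum ≈ -1.8300.

-1.8300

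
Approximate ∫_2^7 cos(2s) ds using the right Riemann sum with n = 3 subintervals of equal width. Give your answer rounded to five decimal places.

0.51862

Δs = (7 − 2)/3 = 5/3.
Right endpoints: 11/3, 16/3, 7.
f(11/3) ≈ 0.49744, f(16/3) ≈ -0.32301, f(7) ≈ 0.13674.
Sum = Δs · [f(11/3) + f(16/3) + f(7)].
Sum ≈ 0.51862.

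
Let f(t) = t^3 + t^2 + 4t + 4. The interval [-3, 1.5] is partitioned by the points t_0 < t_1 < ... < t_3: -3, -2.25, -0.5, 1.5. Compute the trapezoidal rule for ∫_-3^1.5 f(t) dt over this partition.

Subinterval widths: 0.75, 1.75, 2.
f(-3) = -26, f(-2.25) = -11.328125, f(-0.5) = 2.125, f(1.5) = 15.625.
On each subinterval the trapezoid contributes (Δt_i/2)·[f(t_{i-1}) + f(t_i)].
Sum = -4.30078125.

-4.30078125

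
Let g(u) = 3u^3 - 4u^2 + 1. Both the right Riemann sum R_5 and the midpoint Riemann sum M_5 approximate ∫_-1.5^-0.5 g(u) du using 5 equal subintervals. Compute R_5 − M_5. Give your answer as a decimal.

R_5 = -5.395.
M_5 = -7.04.
R_5 − M_5 = 1.645.

1.645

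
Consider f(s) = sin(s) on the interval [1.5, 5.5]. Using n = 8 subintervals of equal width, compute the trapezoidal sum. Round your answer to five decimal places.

-0.62459

Δs = (5.5 − 1.5)/8 = 0.5.
f(1.5) ≈ 0.99749, f(2) ≈ 0.90930, f(2.5) ≈ 0.59847, f(3) ≈ 0.14112, f(3.5) ≈ -0.35078, f(4) ≈ -0.75680, f(4.5) ≈ -0.97753, f(5) ≈ -0.95892, f(5.5) ≈ -0.70554.
T_8 = (Δs/2)·[f(s_0) + 2f(s_1) + ... + 2f(s_{7}) + f(s_8)].
Sum ≈ -0.62459.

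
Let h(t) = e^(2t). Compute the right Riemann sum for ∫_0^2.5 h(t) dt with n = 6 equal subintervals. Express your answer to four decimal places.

Δt = (2.5 − 0)/6 = 5/12.
Right endpoints: 5/12, 5/6, 1.25, 5/3, 25/12, 2.5.
h(5/12) ≈ 2.3010, h(5/6) ≈ 5.2945, h(1.25) ≈ 12.1825, h(5/3) ≈ 28.0316, h(25/12) ≈ 64.5001, h(2.5) ≈ 148.4132.
Sum = Δt · [h(5/12) + h(5/6) + h(1.25) + ...].
Sum ≈ 108.6345.

108.6345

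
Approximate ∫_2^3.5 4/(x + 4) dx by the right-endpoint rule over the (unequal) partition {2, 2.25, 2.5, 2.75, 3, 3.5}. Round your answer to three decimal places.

0.872

Subinterval widths: 0.25, 0.25, 0.25, 0.25, 0.5.
Right endpoints: 2.25, 2.5, 2.75, 3, 3.5.
f(2.25) = 0.64, f(2.5) = 8/13, f(2.75) = 16/27, f(3) = 4/7, f(3.5) = 8/15.
Sum = Σ Δx_i · f(x_i).
Sum ≈ 0.872.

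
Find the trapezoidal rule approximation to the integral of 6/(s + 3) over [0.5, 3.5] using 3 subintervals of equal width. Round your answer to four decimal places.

Δs = (3.5 − 0.5)/3 = 1.
f(0.5) = 12/7, f(1.5) = 4/3, f(2.5) = 12/11, f(3.5) = 12/13.
T_3 = (Δs/2)·[f(s_0) + 2f(s_1) + 2f(s_2) + f(s_3)].
Sum ≈ 3.7429.

3.7429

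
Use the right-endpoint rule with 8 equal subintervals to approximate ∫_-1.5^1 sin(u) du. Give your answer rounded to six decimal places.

Δu = (1 − (-1.5))/8 = 0.3125.
Right endpoints: -1.1875, -0.875, -0.5625, -0.25, 0.0625, 0.375, 0.6875, 1.
f(-1.1875) ≈ -0.927437, f(-0.875) ≈ -0.767544, f(-0.5625) ≈ -0.533303, f(-0.25) ≈ -0.247404, f(0.0625) ≈ 0.062459, f(0.375) ≈ 0.366273, f(0.6875) ≈ 0.634607, f(1) ≈ 0.841471.
Sum = Δu · [f(-1.1875) + f(-0.875) + f(-0.5625) + ...].
Sum ≈ -0.178399.

-0.178399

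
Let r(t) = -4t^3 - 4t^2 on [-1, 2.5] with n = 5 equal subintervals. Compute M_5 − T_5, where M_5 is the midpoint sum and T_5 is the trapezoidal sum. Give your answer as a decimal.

M_5 = -58.37125.
T_5 = -63.945.
M_5 − T_5 = 5.57375.

5.57375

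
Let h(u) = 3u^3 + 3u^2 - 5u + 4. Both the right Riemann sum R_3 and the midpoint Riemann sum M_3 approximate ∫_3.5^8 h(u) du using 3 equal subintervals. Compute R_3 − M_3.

R_3 = 4564.6875.
M_3 = 3271.0078125.
R_3 − M_3 = 1293.6796875.

1293.6796875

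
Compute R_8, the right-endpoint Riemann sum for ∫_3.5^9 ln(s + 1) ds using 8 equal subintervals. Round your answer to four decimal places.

11.0272

Δs = (9 − 3.5)/8 = 0.6875.
Right endpoints: 4.1875, 4.875, 5.5625, 6.25, 6.9375, 7.625, 8.3125, 9.
f(4.1875) ≈ 1.6463, f(4.875) ≈ 1.7707, f(5.5625) ≈ 1.8814, f(6.25) ≈ 1.9810, f(6.9375) ≈ 2.0716, f(7.625) ≈ 2.1547, f(8.3125) ≈ 2.2314, f(9) ≈ 2.3026.
Sum = Δs · [f(4.1875) + f(4.875) + f(5.5625) + ...].
Sum ≈ 11.0272.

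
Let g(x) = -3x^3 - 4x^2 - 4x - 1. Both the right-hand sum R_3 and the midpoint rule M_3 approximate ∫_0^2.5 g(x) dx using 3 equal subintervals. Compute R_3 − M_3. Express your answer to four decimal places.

R_3 ≈ -103.657407.
M_3 ≈ -62.923900.
R_3 − M_3 ≈ -40.7335.

-40.7335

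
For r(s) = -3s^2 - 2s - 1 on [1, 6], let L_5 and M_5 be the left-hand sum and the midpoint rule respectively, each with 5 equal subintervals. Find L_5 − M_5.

53.75

L_5 = -200.
M_5 = -253.75.
L_5 − M_5 = 53.75.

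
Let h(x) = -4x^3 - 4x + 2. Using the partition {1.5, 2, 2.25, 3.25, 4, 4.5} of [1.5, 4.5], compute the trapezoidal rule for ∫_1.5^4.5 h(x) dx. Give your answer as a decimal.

-445.125

Subinterval widths: 0.5, 0.25, 1, 0.75, 0.5.
h(1.5) = -17.5, h(2) = -38, h(2.25) = -52.5625, h(3.25) = -148.3125, h(4) = -270, h(4.5) = -380.5.
On each subinterval the trapezoid contributes (Δx_i/2)·[h(x_{i-1}) + h(x_i)].
Sum = -445.125.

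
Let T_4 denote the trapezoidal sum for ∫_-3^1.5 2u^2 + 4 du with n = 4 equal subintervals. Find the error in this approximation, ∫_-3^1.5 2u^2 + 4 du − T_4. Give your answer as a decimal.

Exact integral: ∫_-3^1.5 f(u) du = 38.25.
T_4 = 40.1484375.
Error = 38.25 − 40.1484375 = -1.8984375.

-1.8984375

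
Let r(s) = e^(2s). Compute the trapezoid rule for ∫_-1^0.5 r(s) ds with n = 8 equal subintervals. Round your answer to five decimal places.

Δs = (0.5 − (-1))/8 = 0.1875.
r(-1) ≈ 0.13534, r(-0.8125) ≈ 0.19691, r(-0.625) ≈ 0.28650, r(-0.4375) ≈ 0.41686, r(-0.25) ≈ 0.60653, r(-0.0625) ≈ 0.88250, r(0.125) ≈ 1.28403, r(0.3125) ≈ 1.86825, r(0.5) ≈ 2.71828.
T_8 = (Δs/2)·[r(s_0) + 2r(s_1) + ... + 2r(s_{7}) + r(s_8)].
Sum ≈ 1.30657.

1.30657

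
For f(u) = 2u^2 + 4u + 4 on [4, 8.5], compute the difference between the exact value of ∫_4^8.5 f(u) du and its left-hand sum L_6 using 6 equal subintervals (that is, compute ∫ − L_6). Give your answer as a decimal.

Exact integral: ∫_4^8.5 f(u) du = 497.25.
L_6 = 449.15625.
Error = 497.25 − 449.15625 = 48.09375.

48.09375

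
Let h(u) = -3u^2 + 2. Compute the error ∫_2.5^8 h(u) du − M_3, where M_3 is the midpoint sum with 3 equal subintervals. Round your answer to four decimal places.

-4.6215

Exact integral: ∫_2.5^8 h(u) du = -485.375.
M_3 ≈ -480.753472.
Error ≈ -485.375 − (-480.753472) ≈ -4.6215.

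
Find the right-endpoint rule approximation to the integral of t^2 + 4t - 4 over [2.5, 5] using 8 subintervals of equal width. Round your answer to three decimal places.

Δt = (5 − 2.5)/8 = 0.3125.
Right endpoints: 2.8125, 3.125, 3.4375, 3.75, 4.0625, 4.375, 4.6875, 5.
f(2.8125) = 15.16015625, f(3.125) = 18.265625, f(3.4375) = 21.56640625, f(3.75) = 25.0625, f(4.0625) = 28.75390625, f(4.375) = 32.640625, f(4.6875) = 36.72265625, f(5) = 41.
Sum = Δt · [f(2.8125) + f(3.125) + f(3.4375) + ...].
Sum ≈ 68.491.

68.491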